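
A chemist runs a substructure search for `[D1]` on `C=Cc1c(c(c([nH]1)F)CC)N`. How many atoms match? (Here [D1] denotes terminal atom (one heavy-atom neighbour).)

Check the 11 heavy atoms by environment: 1× n (aromatic, D2) → no; 4× c (aromatic, D3) → no; 2× C (D2) → no; 2× C (D1) → match; 1× N (D1) → match; 1× F (D1) → match.
Summing the matching environments: 2 + 1 + 1 = 4 matching atoms.

4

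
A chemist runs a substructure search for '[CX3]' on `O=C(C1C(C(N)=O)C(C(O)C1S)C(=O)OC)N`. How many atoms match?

3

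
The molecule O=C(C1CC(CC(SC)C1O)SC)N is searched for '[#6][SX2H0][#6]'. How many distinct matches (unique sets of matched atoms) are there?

[#6][SX2H0][#6] is the SMARTS for a thioether: an aliphatic sulfur bridging two carbons with no H on the sulfur.
The molecule carries 2 separate instances of a methylthio ether (-SCH3) meeting every constraint; each maps to a distinct set of atoms, giving 2 matches.

2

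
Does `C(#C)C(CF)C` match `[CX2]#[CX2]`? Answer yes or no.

Yes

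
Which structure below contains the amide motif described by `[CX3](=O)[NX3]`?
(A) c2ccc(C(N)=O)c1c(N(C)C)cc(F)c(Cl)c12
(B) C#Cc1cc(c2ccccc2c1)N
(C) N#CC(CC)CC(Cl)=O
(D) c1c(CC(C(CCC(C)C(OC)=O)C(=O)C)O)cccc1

A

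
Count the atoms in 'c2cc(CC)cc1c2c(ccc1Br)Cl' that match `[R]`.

The query [R] means: R matches any atom that is part of a ring.
Check the 14 heavy atoms by environment: 10× c (aromatic, in 6-ring) → match; 2× C (acyclic) → no; 1× Br (acyclic) → no; 1× Cl (acyclic) → no.
That gives 10 matching atoms.

10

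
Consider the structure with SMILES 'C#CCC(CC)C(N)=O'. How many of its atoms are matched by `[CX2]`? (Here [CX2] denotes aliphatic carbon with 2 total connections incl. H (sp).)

The query [CX2] means: C with X2: aliphatic carbon with exactly 2 total connections.
Check the 9 heavy atoms by environment: 4× C (X4) → no; 2× C (X2) → match; 1× C (X3) → no; 1× O (X1) → no; 1× N (X3) → no.
That gives 2 matching atoms.

2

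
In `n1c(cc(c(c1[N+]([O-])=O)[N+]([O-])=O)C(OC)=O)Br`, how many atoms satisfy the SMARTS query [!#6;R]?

1

The query [!#6;R] means: non-carbon atom that is part of a ring.
Check the 17 heavy atoms by environment: 1× n (aromatic, in 6-ring) → match; 5× c (aromatic, in 6-ring) → no; 2× N (charge +1, acyclic) → no; 2× O (charge -1, acyclic) → no; 4× O (acyclic) → no; 1× Br (acyclic) → no; 2× C (acyclic) → no.
That gives 1 matching atom.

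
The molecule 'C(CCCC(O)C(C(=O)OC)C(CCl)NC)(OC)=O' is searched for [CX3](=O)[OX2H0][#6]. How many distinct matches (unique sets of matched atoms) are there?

2

[CX3](=O)[OX2H0][#6] is the SMARTS for an ester: a carbonyl carbon bonded to an oxygen that is itself bonded to carbon (no H on that O).
The molecule carries 2 separate instances of a methyl-ester group (-C(=O)OCH3) meeting every constraint; each maps to a distinct set of atoms, giving 2 matches.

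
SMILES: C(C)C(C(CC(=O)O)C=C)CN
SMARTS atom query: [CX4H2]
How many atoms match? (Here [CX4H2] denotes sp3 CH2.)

3

Check the 12 heavy atoms by environment: 3× C (H2, X4) → match; 2× C (H1, X4) → no; 1× C (H3, X4) → no; 1× N (H2, X3) → no; 1× C (H1, X3) → no; 1× C (H2, X3) → no; 1× C (H0, X3) → no; 1× O (H0, X1) → no; 1× O (H1, X2) → no.
That gives 3 matching atoms.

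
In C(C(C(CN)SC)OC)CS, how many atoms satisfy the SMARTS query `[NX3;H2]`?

1

Check the 11 heavy atoms by environment: 3× C (H2, X4) → no; 2× C (H1, X4) → no; 1× S (H0, X2) → no; 2× C (H3, X4) → no; 1× N (H2, X3) → match; 1× S (H1, X2) → no; 1× O (H0, X2) → no.
That gives 1 matching atom.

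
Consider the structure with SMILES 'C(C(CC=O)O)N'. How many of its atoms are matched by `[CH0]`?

The query [CH0] means: aliphatic carbon with no attached hydrogen.
Check the 7 heavy atoms by environment: 2× C (H2) → no; 2× C (H1) → no; 1× O (H0) → no; 1× O (H1) → no; 1× N (H2) → no.
No environment satisfies the query, so 0 matching atoms.

0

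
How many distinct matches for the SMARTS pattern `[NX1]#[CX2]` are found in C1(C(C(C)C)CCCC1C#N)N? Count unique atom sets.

1

[NX1]#[CX2] is the SMARTS for a nitrile: a nitrogen triple-bonded to a two-connected carbon.
Exactly one fragment in the molecule meets all constraints, giving 1 match.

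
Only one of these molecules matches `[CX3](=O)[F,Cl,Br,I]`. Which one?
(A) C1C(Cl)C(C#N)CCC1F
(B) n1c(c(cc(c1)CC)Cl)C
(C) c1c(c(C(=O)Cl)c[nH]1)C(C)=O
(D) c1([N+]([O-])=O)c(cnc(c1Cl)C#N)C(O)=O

C

[CX3](=O)[F,Cl,Br,I] describes a carbonyl carbon bonded to a halogen (an acyl halide).
(A) has a chloro substituent but the Cl is not on a carbonyl carbon.
(B) has a chloro substituent but the Cl is not on a carbonyl carbon.
(C) contains an acyl chloride (-C(=O)Cl), which satisfies every atom and bond constraint.
(D) has a carboxylic acid group (-C(=O)OH) but the carbonyl is bonded to -OH, not to a halogen.
So the answer is (C).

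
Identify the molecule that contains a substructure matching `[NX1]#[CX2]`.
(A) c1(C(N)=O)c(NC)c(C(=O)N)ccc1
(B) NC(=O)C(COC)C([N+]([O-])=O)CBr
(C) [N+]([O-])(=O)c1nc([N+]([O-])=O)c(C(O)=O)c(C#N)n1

[NX1]#[CX2] describes a nitrogen triple-bonded to a two-connected carbon (a nitrile).
(A) has a primary amide (-C(=O)NH2) but the nitrogen is NX3, not NX1.
(B) has a nitro group (-[N+](=O)[O-]) but there is no C#N triple bond.
(C) contains a nitrile (-C#N), which satisfies every atom and bond constraint.
So the answer is (C).

C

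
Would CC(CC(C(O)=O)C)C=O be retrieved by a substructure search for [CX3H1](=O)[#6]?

Yes

The pattern [CX3H1](=O)[#6] describes an sp2 carbon with one H, double-bonded to O and single-bonded to carbon — an aldehyde.
The molecule carries an aldehyde (-CHO), whose atoms satisfy every constraint of the query, so the pattern matches.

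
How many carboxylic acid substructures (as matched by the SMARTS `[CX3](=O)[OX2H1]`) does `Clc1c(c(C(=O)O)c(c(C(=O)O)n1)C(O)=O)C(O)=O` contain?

[CX3](=O)[OX2H1] is the SMARTS for a carboxylic acid: an sp2 carbon double-bonded to O and single-bonded to an -OH oxygen.
The molecule carries 4 separate instances of a carboxylic acid group (-C(=O)OH) meeting every constraint; each maps to a distinct set of atoms, giving 4 matches.

4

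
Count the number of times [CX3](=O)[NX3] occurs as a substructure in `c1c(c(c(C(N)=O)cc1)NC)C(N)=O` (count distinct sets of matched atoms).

2

[CX3](=O)[NX3] is the SMARTS for an amide: a carbonyl carbon bonded to a trivalent nitrogen.
The molecule carries 2 separate instances of a primary amide (-C(=O)NH2) meeting every constraint; each maps to a distinct set of atoms, giving 2 matches.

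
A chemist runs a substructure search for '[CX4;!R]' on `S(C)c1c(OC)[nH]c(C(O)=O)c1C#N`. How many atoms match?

Check the 14 heavy atoms by environment: 1× n (aromatic, X3, in 5-ring) → no; 4× c (aromatic, X3, in 5-ring) → no; 1× S (X2, acyclic) → no; 2× C (X4, acyclic) → match; 1× C (X3, acyclic) → no; 1× O (X1, acyclic) → no; 2× O (X2, acyclic) → no; 1× C (X2, acyclic) → no; 1× N (X1, acyclic) → no.
That gives 2 matching atoms.

2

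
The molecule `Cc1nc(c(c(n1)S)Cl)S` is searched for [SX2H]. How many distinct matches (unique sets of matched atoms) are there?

2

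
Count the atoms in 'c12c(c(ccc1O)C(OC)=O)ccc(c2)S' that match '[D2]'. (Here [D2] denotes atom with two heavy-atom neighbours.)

6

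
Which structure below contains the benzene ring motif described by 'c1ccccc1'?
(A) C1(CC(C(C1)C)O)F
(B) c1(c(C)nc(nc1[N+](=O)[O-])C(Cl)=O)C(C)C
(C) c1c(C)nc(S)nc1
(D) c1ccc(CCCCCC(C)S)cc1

D

c1ccccc1 describes six aromatic carbons in a ring (a benzene ring).
(A) has a methyl group (-CH3) but no six-membered all-carbon aromatic ring is present.
(B) has a methyl group (-CH3) but no six-membered all-carbon aromatic ring is present.
(C) has a methyl group (-CH3) but no six-membered all-carbon aromatic ring is present.
(D) contains a phenyl ring, which satisfies every atom and bond constraint.
So the answer is (D).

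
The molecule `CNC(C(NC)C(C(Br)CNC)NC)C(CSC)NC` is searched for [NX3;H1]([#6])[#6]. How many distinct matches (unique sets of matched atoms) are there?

[NX3;H1]([#6])[#6] is the SMARTS for a secondary amine: a trivalent nitrogen with one H, bonded to two carbons.
The molecule carries 5 separate instances of an N-methylamino group (-NHCH3) meeting every constraint; each maps to a distinct set of atoms, giving 5 matches.

5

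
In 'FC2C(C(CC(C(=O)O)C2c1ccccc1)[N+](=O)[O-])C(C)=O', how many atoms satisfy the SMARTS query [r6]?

The query [r6] means: r6 matches atoms in a six-membered ring.
Check the 22 heavy atoms by environment: 6× C (in 6-ring) → match; 3× C (acyclic) → no; 4× O (acyclic) → no; 6× c (aromatic, in 6-ring) → match; 1× N (charge +1, acyclic) → no; 1× O (charge -1, acyclic) → no; 1× F (acyclic) → no.
Summing the matching environments: 6 + 6 = 12 matching atoms.

12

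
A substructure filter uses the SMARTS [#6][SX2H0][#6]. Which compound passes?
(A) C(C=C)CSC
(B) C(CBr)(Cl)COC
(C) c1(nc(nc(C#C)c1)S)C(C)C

A

[#6][SX2H0][#6] describes an aliphatic sulfur bridging two carbons with no H on the sulfur (a thioether).
(A) contains a methylthio ether (-SCH3), which satisfies every atom and bond constraint.
(B) has a methoxy ether (-OCH3) but the bridging atom is O, not S.
(C) has a thiol (-SH) but the sulfur has H1, not H0 bridging two carbons.
So the answer is (A).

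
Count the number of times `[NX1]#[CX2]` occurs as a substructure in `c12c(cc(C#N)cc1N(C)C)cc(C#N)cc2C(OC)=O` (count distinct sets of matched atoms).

2

[NX1]#[CX2] is the SMARTS for a nitrile: a nitrogen triple-bonded to a two-connected carbon.
The molecule carries 2 separate instances of a nitrile (-C#N) meeting every constraint; each maps to a distinct set of atoms, giving 2 matches.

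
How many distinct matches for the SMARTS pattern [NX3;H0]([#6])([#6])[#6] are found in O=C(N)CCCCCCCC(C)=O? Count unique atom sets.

0

[NX3;H0]([#6])([#6])[#6] is the SMARTS for a tertiary amine: a trivalent nitrogen with no H, bonded to three carbons.
The molecule has a primary amide (-C(=O)NH2), but the amide nitrogen has H2 and only one carbon neighbour; nothing else fits, so there are 0 matches.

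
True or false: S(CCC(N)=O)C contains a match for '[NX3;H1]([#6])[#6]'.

The pattern [NX3;H1]([#6])[#6] describes a trivalent nitrogen with one H, bonded to two carbons — a secondary amine.
The closest candidate here is a primary amide (-C(=O)NH2), but the -C(=O)NH2 nitrogen has H2, not H1. No other fragment satisfies the full query, so there is no match.

False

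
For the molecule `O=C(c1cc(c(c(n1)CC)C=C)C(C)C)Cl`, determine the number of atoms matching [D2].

The query [D2] means: atom with exactly two heavy-atom neighbours.
Check the 16 heavy atoms by environment: 1× n (aromatic, D2) → match; 4× c (aromatic, D3) → no; 1× c (aromatic, D2) → match; 2× C (D3) → no; 1× O (D1) → no; 1× Cl (D1) → no; 2× C (D2) → match; 4× C (D1) → no.
Summing the matching environments: 1 + 1 + 2 = 4 matching atoms.

4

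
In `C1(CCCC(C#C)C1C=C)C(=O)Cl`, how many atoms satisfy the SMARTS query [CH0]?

The query [CH0] means: aliphatic carbon with no attached hydrogen.
Check the 13 heavy atoms by environment: 5× C (H1) → no; 4× C (H2) → no; 2× C (H0) → match; 1× O (H0) → no; 1× Cl (H0) → no.
That gives 2 matching atoms.

2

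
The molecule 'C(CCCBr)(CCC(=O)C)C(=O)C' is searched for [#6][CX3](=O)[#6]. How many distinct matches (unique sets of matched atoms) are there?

2

[#6][CX3](=O)[#6] is the SMARTS for a ketone: a carbonyl carbon (no H) flanked by two carbons.
The molecule carries 2 separate instances of an acetyl/ketone group (-C(=O)CH3) meeting every constraint; each maps to a distinct set of atoms, giving 2 matches.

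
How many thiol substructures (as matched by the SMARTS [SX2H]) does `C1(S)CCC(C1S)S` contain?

[SX2H] is the SMARTS for a thiol: an aliphatic sulfur with two connections, one being H.
The molecule carries 3 separate instances of a thiol (-SH) meeting every constraint; each maps to a distinct set of atoms, giving 3 matches.

3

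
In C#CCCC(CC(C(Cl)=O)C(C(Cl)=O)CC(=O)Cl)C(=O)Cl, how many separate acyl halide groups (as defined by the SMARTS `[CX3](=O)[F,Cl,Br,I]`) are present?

4

[CX3](=O)[F,Cl,Br,I] is the SMARTS for an acyl halide: a carbonyl carbon bonded to a halogen.
The molecule carries 4 separate instances of an acyl chloride (-C(=O)Cl) meeting every constraint; each maps to a distinct set of atoms, giving 4 matches.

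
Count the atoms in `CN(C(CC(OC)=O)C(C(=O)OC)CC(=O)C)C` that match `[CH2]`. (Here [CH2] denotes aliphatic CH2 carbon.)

2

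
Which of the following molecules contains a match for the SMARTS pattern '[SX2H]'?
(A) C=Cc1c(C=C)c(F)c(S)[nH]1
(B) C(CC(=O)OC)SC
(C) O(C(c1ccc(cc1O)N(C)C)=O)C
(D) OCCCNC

A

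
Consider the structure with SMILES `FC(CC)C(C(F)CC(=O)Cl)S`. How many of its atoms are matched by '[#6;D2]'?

The query [#6;D2] means: any carbon bonded to exactly two heavy atoms.
Check the 12 heavy atoms by environment: 2× C (D2) → match; 4× C (D3) → no; 1× C (D1) → no; 2× F (D1) → no; 1× S (D1) → no; 1× O (D1) → no; 1× Cl (D1) → no.
That gives 2 matching atoms.

2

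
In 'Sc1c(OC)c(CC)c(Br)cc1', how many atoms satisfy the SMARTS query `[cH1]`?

2

Check the 12 heavy atoms by environment: 4× c (aromatic, H0) → no; 2× c (aromatic, H1) → match; 1× S (H1) → no; 1× C (H2) → no; 2× C (H3) → no; 1× O (H0) → no; 1× Br (H0) → no.
That gives 2 matching atoms.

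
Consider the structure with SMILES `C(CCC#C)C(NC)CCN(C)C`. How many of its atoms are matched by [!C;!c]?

2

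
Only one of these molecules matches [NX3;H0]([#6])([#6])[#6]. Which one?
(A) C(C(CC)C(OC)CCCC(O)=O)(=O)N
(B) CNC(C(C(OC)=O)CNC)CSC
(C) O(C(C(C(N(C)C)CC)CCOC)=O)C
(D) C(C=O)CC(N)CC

[NX3;H0]([#6])([#6])[#6] describes a trivalent nitrogen with no H, bonded to three carbons (a tertiary amine).
(A) has a primary amide (-C(=O)NH2) but the amide nitrogen has H2 and only one carbon neighbour.
(B) has an N-methylamino group (-NHCH3) but the nitrogen still has one H (H1), not H0.
(C) contains a dimethylamino group (-N(CH3)2), which satisfies every atom and bond constraint.
(D) has a primary amino group (-NH2) but the nitrogen has H2, not H0 with three carbons.
So the answer is (C).

C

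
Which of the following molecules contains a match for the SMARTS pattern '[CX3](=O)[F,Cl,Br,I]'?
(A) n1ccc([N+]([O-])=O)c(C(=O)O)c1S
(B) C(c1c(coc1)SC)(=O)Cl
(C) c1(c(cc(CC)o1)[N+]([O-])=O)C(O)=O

[CX3](=O)[F,Cl,Br,I] describes a carbonyl carbon bonded to a halogen (an acyl halide).
(A) has a carboxylic acid group (-C(=O)OH) but the carbonyl is bonded to -OH, not to a halogen.
(B) contains an acyl chloride (-C(=O)Cl), which satisfies every atom and bond constraint.
(C) has a carboxylic acid group (-C(=O)OH) but the carbonyl is bonded to -OH, not to a halogen.
So the answer is (B).

B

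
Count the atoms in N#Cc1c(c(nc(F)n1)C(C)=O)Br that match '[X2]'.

Check the 13 heavy atoms by environment: 2× n (aromatic, X2) → match; 4× c (aromatic, X3) → no; 1× C (X3) → no; 1× O (X1) → no; 1× C (X4) → no; 1× F (X1) → no; 1× Br (X1) → no; 1× C (X2) → match; 1× N (X1) → no.
Summing the matching environments: 2 + 1 = 3 matching atoms.

3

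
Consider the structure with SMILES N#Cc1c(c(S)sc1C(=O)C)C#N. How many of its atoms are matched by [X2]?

Check the 13 heavy atoms by environment: 1× s (aromatic, X2) → match; 4× c (aromatic, X3) → no; 1× S (X2) → match; 1× C (X3) → no; 1× O (X1) → no; 1× C (X4) → no; 2× C (X2) → match; 2× N (X1) → no.
Summing the matching environments: 1 + 1 + 2 = 4 matching atoms.

4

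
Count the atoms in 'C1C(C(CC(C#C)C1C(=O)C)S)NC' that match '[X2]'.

3

The query [X2] means: any atom with exactly two total connections (bonds + H).
Check the 14 heavy atoms by environment: 8× C (X4) → no; 1× N (X3) → no; 1× S (X2) → match; 1× C (X3) → no; 1× O (X1) → no; 2× C (X2) → match.
Summing the matching environments: 1 + 2 = 3 matching atoms.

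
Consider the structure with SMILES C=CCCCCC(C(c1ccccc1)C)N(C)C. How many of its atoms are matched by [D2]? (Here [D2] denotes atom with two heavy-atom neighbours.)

10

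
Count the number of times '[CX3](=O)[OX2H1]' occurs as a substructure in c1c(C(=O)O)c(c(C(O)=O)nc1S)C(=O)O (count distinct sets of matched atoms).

3

[CX3](=O)[OX2H1] is the SMARTS for a carboxylic acid: an sp2 carbon double-bonded to O and single-bonded to an -OH oxygen.
The molecule carries 3 separate instances of a carboxylic acid group (-C(=O)OH) meeting every constraint; each maps to a distinct set of atoms, giving 3 matches.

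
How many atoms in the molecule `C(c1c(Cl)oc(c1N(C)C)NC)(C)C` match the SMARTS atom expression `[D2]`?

2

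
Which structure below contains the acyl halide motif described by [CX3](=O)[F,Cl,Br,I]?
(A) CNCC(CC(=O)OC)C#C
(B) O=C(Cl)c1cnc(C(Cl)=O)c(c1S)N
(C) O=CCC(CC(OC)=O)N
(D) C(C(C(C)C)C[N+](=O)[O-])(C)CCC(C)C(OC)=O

B

[CX3](=O)[F,Cl,Br,I] describes a carbonyl carbon bonded to a halogen (an acyl halide).
(A) has a methyl-ester group (-C(=O)OCH3) but the carbonyl is bonded to -O-C, not to a halogen.
(B) contains an acyl chloride (-C(=O)Cl), which satisfies every atom and bond constraint.
(C) has a methyl-ester group (-C(=O)OCH3) but the carbonyl is bonded to -O-C, not to a halogen.
(D) has a methyl-ester group (-C(=O)OCH3) but the carbonyl is bonded to -O-C, not to a halogen.
So the answer is (B).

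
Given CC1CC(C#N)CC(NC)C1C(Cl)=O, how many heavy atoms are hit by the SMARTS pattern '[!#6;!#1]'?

The query [!#6;!#1] means: not carbon and not hydrogen — any heteroatom.
Check the 14 heavy atoms by environment: 10× C → no; 2× N → match; 1× O → match; 1× Cl → match.
Summing the matching environments: 2 + 1 + 1 = 4 matching atoms.

4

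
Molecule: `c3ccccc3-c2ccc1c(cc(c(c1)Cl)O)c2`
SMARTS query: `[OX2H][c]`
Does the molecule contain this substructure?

The pattern [OX2H][c] describes a hydroxyl oxygen attached to an aromatic carbon — a phenol.
The molecule carries a hydroxyl group (-OH), whose atoms satisfy every constraint of the query, so the pattern matches.

Yes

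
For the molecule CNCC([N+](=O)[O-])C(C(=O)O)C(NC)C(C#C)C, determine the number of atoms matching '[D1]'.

Check the 18 heavy atoms by environment: 4× C (D1) → match; 5× C (D3) → no; 2× C (D2) → no; 2× N (D2) → no; 3× O (D1) → match; 1× N (charge +1, D3) → no; 1× O (charge -1, D1) → match.
Summing the matching environments: 4 + 3 + 1 = 8 matching atoms.

8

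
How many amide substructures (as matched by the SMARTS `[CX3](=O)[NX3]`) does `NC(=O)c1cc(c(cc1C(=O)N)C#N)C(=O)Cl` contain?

2

[CX3](=O)[NX3] is the SMARTS for an amide: a carbonyl carbon bonded to a trivalent nitrogen.
The molecule carries 2 separate instances of a primary amide (-C(=O)NH2) meeting every constraint; each maps to a distinct set of atoms, giving 2 matches.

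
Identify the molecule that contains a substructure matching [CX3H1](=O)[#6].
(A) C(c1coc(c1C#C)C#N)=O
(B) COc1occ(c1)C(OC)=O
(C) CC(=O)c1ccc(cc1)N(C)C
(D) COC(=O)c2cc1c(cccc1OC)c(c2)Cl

A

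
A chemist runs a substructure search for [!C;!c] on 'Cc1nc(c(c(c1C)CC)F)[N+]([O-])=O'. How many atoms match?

5

The query [!C;!c] means: neither aliphatic nor aromatic carbon — same as [!#6].
Check the 14 heavy atoms by environment: 1× n (aromatic) → match; 5× c (aromatic) → no; 4× C → no; 1× N (charge +1) → match; 1× O (charge -1) → match; 1× O → match; 1× F → match.
Summing the matching environments: 1 + 1 + 1 + 1 + 1 = 5 matching atoms.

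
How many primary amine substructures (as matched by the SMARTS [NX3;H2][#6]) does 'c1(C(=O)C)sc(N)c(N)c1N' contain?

[NX3;H2][#6] is the SMARTS for a primary amine: a trivalent nitrogen with two H attached to carbon.
The molecule carries 3 separate instances of a primary amino group (-NH2) meeting every constraint; each maps to a distinct set of atoms, giving 3 matches.

3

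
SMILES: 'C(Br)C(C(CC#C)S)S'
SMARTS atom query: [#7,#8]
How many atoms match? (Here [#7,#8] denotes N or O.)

0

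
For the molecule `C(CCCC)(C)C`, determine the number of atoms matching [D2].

3

Check the 7 heavy atoms by environment: 3× C (D2) → match; 1× C (D3) → no; 3× C (D1) → no.
That gives 3 matching atoms.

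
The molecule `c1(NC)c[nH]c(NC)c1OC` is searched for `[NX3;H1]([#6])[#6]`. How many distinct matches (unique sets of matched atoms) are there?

2

[NX3;H1]([#6])[#6] is the SMARTS for a secondary amine: a trivalent nitrogen with one H, bonded to two carbons.
The molecule carries 2 separate instances of an N-methylamino group (-NHCH3) meeting every constraint; each maps to a distinct set of atoms, giving 2 matches.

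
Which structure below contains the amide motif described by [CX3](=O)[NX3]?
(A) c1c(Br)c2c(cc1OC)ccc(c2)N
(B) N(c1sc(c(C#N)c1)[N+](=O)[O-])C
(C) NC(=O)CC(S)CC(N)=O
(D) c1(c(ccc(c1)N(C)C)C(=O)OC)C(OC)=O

[CX3](=O)[NX3] describes a carbonyl carbon bonded to a trivalent nitrogen (an amide).
(A) has a primary amino group (-NH2) but the -NH2 is not attached to a carbonyl carbon.
(B) has a nitrile (-C#N) but the nitrile N is NX1 (triple-bonded), not NX3.
(C) contains a primary amide (-C(=O)NH2), which satisfies every atom and bond constraint.
(D) has a methyl-ester group (-C(=O)OCH3) but the carbonyl is bonded to O, not to an NX3 nitrogen.
So the answer is (C).

C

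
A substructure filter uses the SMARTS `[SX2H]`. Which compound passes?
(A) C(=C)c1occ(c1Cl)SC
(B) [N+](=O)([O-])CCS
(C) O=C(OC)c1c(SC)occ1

[SX2H] describes an aliphatic sulfur with two connections, one being H (a thiol).
(A) has a methylthio ether (-SCH3) but the sulfur has H0 (bonded to two carbons), not H1.
(B) contains a thiol (-SH), which satisfies every atom and bond constraint.
(C) has a methylthio ether (-SCH3) but the sulfur has H0 (bonded to two carbons), not H1.
So the answer is (B).

B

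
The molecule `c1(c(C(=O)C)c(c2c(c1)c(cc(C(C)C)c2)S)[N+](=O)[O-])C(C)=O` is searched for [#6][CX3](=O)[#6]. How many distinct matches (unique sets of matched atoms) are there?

2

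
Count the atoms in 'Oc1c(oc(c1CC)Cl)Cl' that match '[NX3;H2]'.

The query [NX3;H2] means: aliphatic N with 3 total connections, two of them H — an -NH2 nitrogen (amine or amide).
Check the 10 heavy atoms by environment: 1× o (aromatic, H0, X2) → no; 4× c (aromatic, H0, X3) → no; 2× Cl (H0, X1) → no; 1× C (H2, X4) → no; 1× C (H3, X4) → no; 1× O (H1, X2) → no.
No environment satisfies the query, so 0 matching atoms.

0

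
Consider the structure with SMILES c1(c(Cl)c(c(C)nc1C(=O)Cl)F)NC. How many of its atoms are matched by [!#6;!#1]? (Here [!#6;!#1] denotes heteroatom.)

The query [!#6;!#1] means: not carbon and not hydrogen — any heteroatom.
Check the 14 heavy atoms by environment: 1× n (aromatic) → match; 5× c (aromatic) → no; 1× N → match; 3× C → no; 2× Cl → match; 1× F → match; 1× O → match.
Summing the matching environments: 1 + 1 + 2 + 1 + 1 = 6 matching atoms.

6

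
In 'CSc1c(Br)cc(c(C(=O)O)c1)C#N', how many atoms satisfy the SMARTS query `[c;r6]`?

6

The query [c;r6] means: aromatic carbon that belongs to a six-membered ring.
Check the 14 heavy atoms by environment: 6× c (aromatic, in 6-ring) → match; 1× Br (acyclic) → no; 3× C (acyclic) → no; 1× N (acyclic) → no; 1× S (acyclic) → no; 2× O (acyclic) → no.
That gives 6 matching atoms.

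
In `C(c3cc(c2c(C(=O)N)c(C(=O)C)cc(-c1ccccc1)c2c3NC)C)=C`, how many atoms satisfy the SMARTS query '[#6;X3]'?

20

The query [#6;X3] means: any carbon (aromatic or not) with three total connections.
Check the 27 heavy atoms by environment: 16× c (aromatic, X3) → match; 4× C (X3) → match; 2× O (X1) → no; 3× C (X4) → no; 2× N (X3) → no.
Summing the matching environments: 16 + 4 = 20 matching atoms.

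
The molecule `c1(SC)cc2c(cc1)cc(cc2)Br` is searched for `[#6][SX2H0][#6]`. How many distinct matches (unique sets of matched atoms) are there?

1

[#6][SX2H0][#6] is the SMARTS for a thioether: an aliphatic sulfur bridging two carbons with no H on the sulfur.
Exactly one fragment in the molecule meets all constraints, giving 1 match.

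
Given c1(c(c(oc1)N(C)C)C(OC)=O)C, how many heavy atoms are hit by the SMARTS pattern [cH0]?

3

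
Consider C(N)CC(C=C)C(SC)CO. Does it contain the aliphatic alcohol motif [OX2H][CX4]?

Yes

The pattern [OX2H][CX4] describes a hydroxyl oxygen bound to an sp3 (X4) carbon — an aliphatic alcohol.
The molecule carries a hydroxyl group (-OH), whose atoms satisfy every constraint of the query, so the pattern matches.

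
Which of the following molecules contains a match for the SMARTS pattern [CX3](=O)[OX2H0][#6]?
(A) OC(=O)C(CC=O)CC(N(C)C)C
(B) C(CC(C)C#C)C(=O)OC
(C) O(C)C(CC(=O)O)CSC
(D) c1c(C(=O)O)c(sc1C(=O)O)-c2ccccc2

B

[CX3](=O)[OX2H0][#6] describes a carbonyl carbon bonded to an oxygen that is itself bonded to carbon (no H on that O) (an ester).
(A) has a carboxylic acid group (-C(=O)OH) but the singly-bonded O carries H (OX2H1, not H0).
(B) contains a methyl-ester group (-C(=O)OCH3), which satisfies every atom and bond constraint.
(C) has a carboxylic acid group (-C(=O)OH) but the singly-bonded O carries H (OX2H1, not H0).
(D) has a carboxylic acid group (-C(=O)OH) but the singly-bonded O carries H (OX2H1, not H0).
So the answer is (B).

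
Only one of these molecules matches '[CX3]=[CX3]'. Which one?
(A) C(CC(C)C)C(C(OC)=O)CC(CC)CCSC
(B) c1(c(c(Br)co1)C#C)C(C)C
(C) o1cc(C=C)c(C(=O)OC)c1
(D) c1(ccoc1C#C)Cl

C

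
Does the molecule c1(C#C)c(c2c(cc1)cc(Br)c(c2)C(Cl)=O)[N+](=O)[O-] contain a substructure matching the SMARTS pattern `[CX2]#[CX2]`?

Yes

The pattern [CX2]#[CX2] describes a carbon-carbon triple bond — an alkyne.
The molecule carries an ethynyl group (-C#CH), whose atoms satisfy every constraint of the query, so the pattern matches.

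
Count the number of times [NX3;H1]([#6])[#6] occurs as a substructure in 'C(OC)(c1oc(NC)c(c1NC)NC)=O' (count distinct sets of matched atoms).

3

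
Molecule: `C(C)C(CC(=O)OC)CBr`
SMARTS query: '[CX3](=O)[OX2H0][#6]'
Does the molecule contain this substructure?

The pattern [CX3](=O)[OX2H0][#6] describes a carbonyl carbon bonded to an oxygen that is itself bonded to carbon (no H on that O) — an ester.
The molecule carries a methyl-ester group (-C(=O)OCH3), whose atoms satisfy every constraint of the query, so the pattern matches.

Yes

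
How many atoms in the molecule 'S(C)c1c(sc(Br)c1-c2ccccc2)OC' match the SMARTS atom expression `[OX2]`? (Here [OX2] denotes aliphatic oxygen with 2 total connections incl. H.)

1

The query [OX2] means: aliphatic oxygen with two total connections — ether, hydroxyl, or ester single-bond O.
Check the 16 heavy atoms by environment: 1× s (aromatic, X2) → no; 10× c (aromatic, X3) → no; 1× S (X2) → no; 2× C (X4) → no; 1× Br (X1) → no; 1× O (X2) → match.
That gives 1 matching atom.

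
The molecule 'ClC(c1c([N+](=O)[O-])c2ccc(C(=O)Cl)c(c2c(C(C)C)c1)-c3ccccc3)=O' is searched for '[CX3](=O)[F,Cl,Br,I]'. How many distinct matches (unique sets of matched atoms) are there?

2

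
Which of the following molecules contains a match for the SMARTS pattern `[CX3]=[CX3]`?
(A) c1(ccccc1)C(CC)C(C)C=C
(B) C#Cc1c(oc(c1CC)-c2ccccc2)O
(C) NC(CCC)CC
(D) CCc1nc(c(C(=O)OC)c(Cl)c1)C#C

A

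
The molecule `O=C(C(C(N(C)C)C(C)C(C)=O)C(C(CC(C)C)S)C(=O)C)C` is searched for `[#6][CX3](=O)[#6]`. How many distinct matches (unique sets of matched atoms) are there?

3

[#6][CX3](=O)[#6] is the SMARTS for a ketone: a carbonyl carbon (no H) flanked by two carbons.
The molecule carries 3 separate instances of an acetyl/ketone group (-C(=O)CH3) meeting every constraint; each maps to a distinct set of atoms, giving 3 matches.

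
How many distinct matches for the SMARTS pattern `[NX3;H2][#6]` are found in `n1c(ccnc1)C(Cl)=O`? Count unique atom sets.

0

[NX3;H2][#6] is the SMARTS for a primary amine: a trivalent nitrogen with two H attached to carbon.
No fragment in the molecule satisfies every constraint, giving 0 matches.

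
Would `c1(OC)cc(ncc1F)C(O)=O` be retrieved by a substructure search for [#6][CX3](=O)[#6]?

No

The pattern [#6][CX3](=O)[#6] describes a carbonyl carbon (no H) flanked by two carbons — a ketone.
The closest candidate here is a carboxylic acid group (-C(=O)OH), but one neighbour of the carbonyl carbon is O, not C. No other fragment satisfies the full query, so there is no match.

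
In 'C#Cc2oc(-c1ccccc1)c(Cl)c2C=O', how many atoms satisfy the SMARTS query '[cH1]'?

5

The query [cH1] means: aromatic carbon bearing exactly one hydrogen.
Check the 16 heavy atoms by environment: 1× o (aromatic, H0) → no; 5× c (aromatic, H0) → no; 5× c (aromatic, H1) → match; 1× C (H0) → no; 2× C (H1) → no; 1× Cl (H0) → no; 1× O (H0) → no.
That gives 5 matching atoms.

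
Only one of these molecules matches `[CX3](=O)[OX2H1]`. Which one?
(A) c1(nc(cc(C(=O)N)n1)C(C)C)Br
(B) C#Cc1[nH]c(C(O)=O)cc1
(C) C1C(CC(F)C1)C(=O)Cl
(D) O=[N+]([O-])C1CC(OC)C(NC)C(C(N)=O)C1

B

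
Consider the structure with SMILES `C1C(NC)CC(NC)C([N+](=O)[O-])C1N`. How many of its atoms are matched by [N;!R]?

4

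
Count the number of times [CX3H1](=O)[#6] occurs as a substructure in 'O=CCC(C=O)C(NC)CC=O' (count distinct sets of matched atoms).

3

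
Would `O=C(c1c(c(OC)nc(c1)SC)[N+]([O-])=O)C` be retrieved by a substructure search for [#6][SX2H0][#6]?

Yes

The pattern [#6][SX2H0][#6] describes an aliphatic sulfur bridging two carbons with no H on the sulfur — a thioether.
The molecule carries a methylthio ether (-SCH3), whose atoms satisfy every constraint of the query, so the pattern matches.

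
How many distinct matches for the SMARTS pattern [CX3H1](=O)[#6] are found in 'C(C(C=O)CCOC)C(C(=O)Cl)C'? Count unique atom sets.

[CX3H1](=O)[#6] is the SMARTS for an aldehyde: an sp2 carbon with one H, double-bonded to O and single-bonded to carbon.
Exactly one fragment in the molecule meets all constraints, giving 1 match.

1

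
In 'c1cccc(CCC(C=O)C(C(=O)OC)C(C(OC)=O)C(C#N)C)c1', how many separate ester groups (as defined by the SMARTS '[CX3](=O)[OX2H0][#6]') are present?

[CX3](=O)[OX2H0][#6] is the SMARTS for an ester: a carbonyl carbon bonded to an oxygen that is itself bonded to carbon (no H on that O).
The molecule carries 2 separate instances of a methyl-ester group (-C(=O)OCH3) meeting every constraint; each maps to a distinct set of atoms, giving 2 matches.

2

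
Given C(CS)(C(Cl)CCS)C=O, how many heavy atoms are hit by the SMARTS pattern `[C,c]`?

The query [C,c] means: comma = OR; matches aliphatic or aromatic carbon — same as #6.
Check the 10 heavy atoms by environment: 6× C → match; 1× Cl → no; 2× S → no; 1× O → no.
That gives 6 matching atoms.

6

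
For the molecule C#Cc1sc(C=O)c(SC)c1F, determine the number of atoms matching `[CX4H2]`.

0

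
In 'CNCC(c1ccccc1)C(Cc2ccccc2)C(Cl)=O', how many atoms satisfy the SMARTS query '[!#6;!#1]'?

The query [!#6;!#1] means: not carbon and not hydrogen — any heteroatom.
Check the 21 heavy atoms by environment: 6× C → no; 12× c (aromatic) → no; 1× O → match; 1× Cl → match; 1× N → match.
Summing the matching environments: 1 + 1 + 1 = 3 matching atoms.

3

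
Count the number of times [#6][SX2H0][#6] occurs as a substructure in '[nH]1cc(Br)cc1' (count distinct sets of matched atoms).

0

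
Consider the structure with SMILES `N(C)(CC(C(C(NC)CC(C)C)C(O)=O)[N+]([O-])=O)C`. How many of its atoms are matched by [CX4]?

11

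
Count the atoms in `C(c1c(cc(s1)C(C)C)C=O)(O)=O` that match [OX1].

2

The query [OX1] means: aliphatic oxygen with one total connection — typically a carbonyl =O or an oxide.
Check the 13 heavy atoms by environment: 1× s (aromatic, X2) → no; 4× c (aromatic, X3) → no; 2× C (X3) → no; 2× O (X1) → match; 1× O (X2) → no; 3× C (X4) → no.
That gives 2 matching atoms.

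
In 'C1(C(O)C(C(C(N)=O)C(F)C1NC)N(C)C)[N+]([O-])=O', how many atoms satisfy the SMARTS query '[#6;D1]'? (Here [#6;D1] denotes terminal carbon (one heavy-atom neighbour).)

3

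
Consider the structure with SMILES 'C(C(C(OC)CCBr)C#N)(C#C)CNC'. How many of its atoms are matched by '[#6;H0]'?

2

Check the 15 heavy atoms by environment: 3× C (H2) → no; 4× C (H1) → no; 1× Br (H0) → no; 1× N (H1) → no; 2× C (H3) → no; 1× O (H0) → no; 2× C (H0) → match; 1× N (H0) → no.
That gives 2 matching atoms.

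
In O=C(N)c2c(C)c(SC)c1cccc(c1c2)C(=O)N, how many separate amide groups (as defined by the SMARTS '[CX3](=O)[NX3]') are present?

[CX3](=O)[NX3] is the SMARTS for an amide: a carbonyl carbon bonded to a trivalent nitrogen.
The molecule carries 2 separate instances of a primary amide (-C(=O)NH2) meeting every constraint; each maps to a distinct set of atoms, giving 2 matches.

2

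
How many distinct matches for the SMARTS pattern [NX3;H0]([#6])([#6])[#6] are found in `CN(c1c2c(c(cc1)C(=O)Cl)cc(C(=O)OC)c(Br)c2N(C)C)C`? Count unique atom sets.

[NX3;H0]([#6])([#6])[#6] is the SMARTS for a tertiary amine: a trivalent nitrogen with no H, bonded to three carbons.
The molecule carries 2 separate instances of a dimethylamino group (-N(CH3)2) meeting every constraint; each maps to a distinct set of atoms, giving 2 matches.

2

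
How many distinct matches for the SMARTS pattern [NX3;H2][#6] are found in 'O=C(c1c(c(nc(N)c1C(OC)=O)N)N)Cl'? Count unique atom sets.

3

[NX3;H2][#6] is the SMARTS for a primary amine: a trivalent nitrogen with two H attached to carbon.
The molecule carries 3 separate instances of a primary amino group (-NH2) meeting every constraint; each maps to a distinct set of atoms, giving 3 matches.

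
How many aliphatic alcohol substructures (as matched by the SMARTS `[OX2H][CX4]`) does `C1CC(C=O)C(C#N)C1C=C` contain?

[OX2H][CX4] is the SMARTS for an aliphatic alcohol: a hydroxyl oxygen bound to an sp3 (X4) carbon.
No fragment in the molecule satisfies every constraint, giving 0 matches.

0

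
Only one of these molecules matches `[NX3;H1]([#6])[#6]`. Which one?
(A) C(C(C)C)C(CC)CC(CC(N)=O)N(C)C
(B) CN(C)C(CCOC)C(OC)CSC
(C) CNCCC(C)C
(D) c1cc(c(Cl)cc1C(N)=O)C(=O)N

C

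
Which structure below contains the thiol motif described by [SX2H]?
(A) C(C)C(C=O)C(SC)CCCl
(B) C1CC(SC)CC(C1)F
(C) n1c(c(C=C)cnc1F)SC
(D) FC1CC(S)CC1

[SX2H] describes an aliphatic sulfur with two connections, one being H (a thiol).
(A) has a methylthio ether (-SCH3) but the sulfur has H0 (bonded to two carbons), not H1.
(B) has a methylthio ether (-SCH3) but the sulfur has H0 (bonded to two carbons), not H1.
(C) has a methylthio ether (-SCH3) but the sulfur has H0 (bonded to two carbons), not H1.
(D) contains a thiol (-SH), which satisfies every atom and bond constraint.
So the answer is (D).

D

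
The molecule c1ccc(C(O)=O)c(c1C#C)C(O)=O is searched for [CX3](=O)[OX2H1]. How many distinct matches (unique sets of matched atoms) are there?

2

[CX3](=O)[OX2H1] is the SMARTS for a carboxylic acid: an sp2 carbon double-bonded to O and single-bonded to an -OH oxygen.
The molecule carries 2 separate instances of a carboxylic acid group (-C(=O)OH) meeting every constraint; each maps to a distinct set of atoms, giving 2 matches.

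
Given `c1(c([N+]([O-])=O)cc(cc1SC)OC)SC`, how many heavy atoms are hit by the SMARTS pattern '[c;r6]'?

Check the 15 heavy atoms by environment: 6× c (aromatic, in 6-ring) → match; 2× S (acyclic) → no; 3× C (acyclic) → no; 1× N (charge +1, acyclic) → no; 1× O (charge -1, acyclic) → no; 2× O (acyclic) → no.
That gives 6 matching atoms.

6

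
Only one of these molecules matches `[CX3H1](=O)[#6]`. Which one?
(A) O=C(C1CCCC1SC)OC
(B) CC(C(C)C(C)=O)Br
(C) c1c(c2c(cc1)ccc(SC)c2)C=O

C

[CX3H1](=O)[#6] describes an sp2 carbon with one H, double-bonded to O and single-bonded to carbon (an aldehyde).
(A) has a methyl-ester group (-C(=O)OCH3) but the carbonyl carbon has H0, not H1.
(B) has an acetyl/ketone group (-C(=O)CH3) but the carbonyl carbon has H0 (two carbon neighbours), not H1.
(C) contains an aldehyde (-CHO), which satisfies every atom and bond constraint.
So the answer is (C).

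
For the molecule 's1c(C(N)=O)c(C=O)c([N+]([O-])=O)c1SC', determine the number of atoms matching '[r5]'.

5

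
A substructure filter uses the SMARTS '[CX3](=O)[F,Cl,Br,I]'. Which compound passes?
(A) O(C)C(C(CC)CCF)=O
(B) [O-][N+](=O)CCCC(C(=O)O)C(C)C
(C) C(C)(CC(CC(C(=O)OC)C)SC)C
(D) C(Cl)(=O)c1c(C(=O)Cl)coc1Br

[CX3](=O)[F,Cl,Br,I] describes a carbonyl carbon bonded to a halogen (an acyl halide).
(A) has a methyl-ester group (-C(=O)OCH3) but the carbonyl is bonded to -O-C, not to a halogen.
(B) has a carboxylic acid group (-C(=O)OH) but the carbonyl is bonded to -OH, not to a halogen.
(C) has a methyl-ester group (-C(=O)OCH3) but the carbonyl is bonded to -O-C, not to a halogen.
(D) contains an acyl chloride (-C(=O)Cl), which satisfies every atom and bond constraint.
So the answer is (D).

D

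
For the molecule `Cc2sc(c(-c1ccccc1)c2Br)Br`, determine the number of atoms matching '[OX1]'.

0

The query [OX1] means: aliphatic oxygen with one total connection — typically a carbonyl =O or an oxide.
Check the 14 heavy atoms by environment: 1× s (aromatic, X2) → no; 10× c (aromatic, X3) → no; 2× Br (X1) → no; 1× C (X4) → no.
No environment satisfies the query, so 0 matching atoms.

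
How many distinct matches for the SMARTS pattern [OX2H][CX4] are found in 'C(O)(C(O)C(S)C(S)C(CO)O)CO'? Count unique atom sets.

[OX2H][CX4] is the SMARTS for an aliphatic alcohol: a hydroxyl oxygen bound to an sp3 (X4) carbon.
The molecule carries 5 separate instances of a hydroxyl group (-OH) meeting every constraint; each maps to a distinct set of atoms, giving 5 matches.

5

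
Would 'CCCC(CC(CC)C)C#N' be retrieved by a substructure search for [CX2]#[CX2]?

The pattern [CX2]#[CX2] describes a carbon-carbon triple bond — an alkyne.
The closest candidate here is a nitrile (-C#N), but the triple bond is C#N, not C#C. No other fragment satisfies the full query, so there is no match.

No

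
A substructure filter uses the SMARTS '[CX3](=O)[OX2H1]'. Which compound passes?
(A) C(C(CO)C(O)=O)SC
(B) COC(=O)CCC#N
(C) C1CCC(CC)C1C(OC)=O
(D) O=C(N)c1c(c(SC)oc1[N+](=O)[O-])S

A

[CX3](=O)[OX2H1] describes an sp2 carbon double-bonded to O and single-bonded to an -OH oxygen (a carboxylic acid).
(A) contains a carboxylic acid group (-C(=O)OH), which satisfies every atom and bond constraint.
(B) has a methyl-ester group (-C(=O)OCH3) but the singly-bonded O has no H (OX2H0, not OX2H1).
(C) has a methyl-ester group (-C(=O)OCH3) but the singly-bonded O has no H (OX2H0, not OX2H1).
(D) has a primary amide (-C(=O)NH2) but the carbonyl is bonded to N, not to an -OH oxygen.
So the answer is (A).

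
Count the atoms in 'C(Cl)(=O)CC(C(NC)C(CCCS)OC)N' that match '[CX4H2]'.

4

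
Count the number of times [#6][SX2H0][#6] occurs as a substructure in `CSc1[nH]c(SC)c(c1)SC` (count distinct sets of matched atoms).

3

[#6][SX2H0][#6] is the SMARTS for a thioether: an aliphatic sulfur bridging two carbons with no H on the sulfur.
The molecule carries 3 separate instances of a methylthio ether (-SCH3) meeting every constraint; each maps to a distinct set of atoms, giving 3 matches.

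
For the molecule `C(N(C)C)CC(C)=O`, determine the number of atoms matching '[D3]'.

The query [D3] means: atom with exactly three heavy-atom neighbours.
Check the 8 heavy atoms by environment: 2× C (D2) → no; 1× N (D3) → match; 3× C (D1) → no; 1× C (D3) → match; 1× O (D1) → no.
Summing the matching environments: 1 + 1 = 2 matching atoms.

2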